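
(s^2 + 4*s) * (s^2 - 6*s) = s^4 - 2*s^3 - 24*s^2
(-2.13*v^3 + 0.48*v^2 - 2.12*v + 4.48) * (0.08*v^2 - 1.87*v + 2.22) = -0.1704*v^5 + 4.0215*v^4 - 5.7958*v^3 + 5.3884*v^2 - 13.084*v + 9.9456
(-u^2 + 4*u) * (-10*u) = 10*u^3 - 40*u^2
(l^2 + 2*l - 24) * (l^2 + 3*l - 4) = l^4 + 5*l^3 - 22*l^2 - 80*l + 96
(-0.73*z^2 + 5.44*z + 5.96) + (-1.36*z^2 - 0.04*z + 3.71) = -2.09*z^2 + 5.4*z + 9.67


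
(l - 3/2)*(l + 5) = l^2 + 7*l/2 - 15/2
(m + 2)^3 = m^3 + 6*m^2 + 12*m + 8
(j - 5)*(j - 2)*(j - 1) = j^3 - 8*j^2 + 17*j - 10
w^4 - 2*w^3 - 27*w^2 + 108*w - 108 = (w - 3)^2*(w - 2)*(w + 6)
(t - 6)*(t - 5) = t^2 - 11*t + 30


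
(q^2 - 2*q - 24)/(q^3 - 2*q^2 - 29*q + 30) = (q + 4)/(q^2 + 4*q - 5)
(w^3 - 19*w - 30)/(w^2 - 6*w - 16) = (w^2 - 2*w - 15)/(w - 8)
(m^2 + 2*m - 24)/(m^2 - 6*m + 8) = (m + 6)/(m - 2)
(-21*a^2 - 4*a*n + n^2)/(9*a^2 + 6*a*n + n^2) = (-7*a + n)/(3*a + n)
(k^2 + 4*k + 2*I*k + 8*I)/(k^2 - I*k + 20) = (k^2 + 2*k*(2 + I) + 8*I)/(k^2 - I*k + 20)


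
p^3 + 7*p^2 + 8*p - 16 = (p - 1)*(p + 4)^2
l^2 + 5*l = l*(l + 5)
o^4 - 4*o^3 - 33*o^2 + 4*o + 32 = (o - 8)*(o - 1)*(o + 1)*(o + 4)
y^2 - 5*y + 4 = (y - 4)*(y - 1)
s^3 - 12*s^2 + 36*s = s*(s - 6)^2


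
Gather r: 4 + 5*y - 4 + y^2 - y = y^2 + 4*y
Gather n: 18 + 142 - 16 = 144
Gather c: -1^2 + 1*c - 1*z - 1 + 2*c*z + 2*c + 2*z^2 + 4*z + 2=c*(2*z + 3) + 2*z^2 + 3*z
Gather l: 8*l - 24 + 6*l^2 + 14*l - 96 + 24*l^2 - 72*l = 30*l^2 - 50*l - 120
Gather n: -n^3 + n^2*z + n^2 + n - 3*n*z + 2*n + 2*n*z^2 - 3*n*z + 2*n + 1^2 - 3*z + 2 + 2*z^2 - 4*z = -n^3 + n^2*(z + 1) + n*(2*z^2 - 6*z + 5) + 2*z^2 - 7*z + 3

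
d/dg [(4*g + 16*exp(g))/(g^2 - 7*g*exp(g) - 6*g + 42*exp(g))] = 4*((g + 4*exp(g))*(7*g*exp(g) - 2*g - 35*exp(g) + 6) + (4*exp(g) + 1)*(g^2 - 7*g*exp(g) - 6*g + 42*exp(g)))/(g^2 - 7*g*exp(g) - 6*g + 42*exp(g))^2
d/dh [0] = 0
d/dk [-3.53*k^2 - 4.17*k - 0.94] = -7.06*k - 4.17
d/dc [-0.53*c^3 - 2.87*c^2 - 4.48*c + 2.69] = -1.59*c^2 - 5.74*c - 4.48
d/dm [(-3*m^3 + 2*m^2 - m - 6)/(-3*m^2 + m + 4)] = (9*m^2 - 24*m + 2)/(9*m^2 - 24*m + 16)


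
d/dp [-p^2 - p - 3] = -2*p - 1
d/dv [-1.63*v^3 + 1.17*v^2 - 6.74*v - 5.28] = -4.89*v^2 + 2.34*v - 6.74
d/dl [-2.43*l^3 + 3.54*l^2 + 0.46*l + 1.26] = -7.29*l^2 + 7.08*l + 0.46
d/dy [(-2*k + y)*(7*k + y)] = 5*k + 2*y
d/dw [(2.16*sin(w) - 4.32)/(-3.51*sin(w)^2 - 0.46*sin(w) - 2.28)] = (7.5816*sin(w)^2 - 30.3264*sin(w) - 6.912)*cos(w)/(12.3201*sin(w)^4 + 3.2292*sin(w)^3 + 16.2172*sin(w)^2 + 2.0976*sin(w) + 5.1984)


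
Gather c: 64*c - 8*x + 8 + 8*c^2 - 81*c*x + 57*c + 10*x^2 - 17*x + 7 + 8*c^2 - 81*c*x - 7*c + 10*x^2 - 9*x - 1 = 16*c^2 + c*(114 - 162*x) + 20*x^2 - 34*x + 14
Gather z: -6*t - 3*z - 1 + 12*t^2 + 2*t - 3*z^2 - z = 12*t^2 - 4*t - 3*z^2 - 4*z - 1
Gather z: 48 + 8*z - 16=8*z + 32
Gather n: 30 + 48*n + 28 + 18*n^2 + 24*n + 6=18*n^2 + 72*n + 64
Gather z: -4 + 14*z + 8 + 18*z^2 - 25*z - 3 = 18*z^2 - 11*z + 1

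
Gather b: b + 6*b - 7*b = 0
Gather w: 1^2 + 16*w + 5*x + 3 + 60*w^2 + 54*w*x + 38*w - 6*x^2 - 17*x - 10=60*w^2 + w*(54*x + 54) - 6*x^2 - 12*x - 6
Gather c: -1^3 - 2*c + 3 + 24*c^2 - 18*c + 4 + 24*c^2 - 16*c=48*c^2 - 36*c + 6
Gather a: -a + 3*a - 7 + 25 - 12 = 2*a + 6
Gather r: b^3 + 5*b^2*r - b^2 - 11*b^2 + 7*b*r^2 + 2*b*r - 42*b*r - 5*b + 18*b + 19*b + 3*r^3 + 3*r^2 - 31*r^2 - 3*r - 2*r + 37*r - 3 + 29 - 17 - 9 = b^3 - 12*b^2 + 32*b + 3*r^3 + r^2*(7*b - 28) + r*(5*b^2 - 40*b + 32)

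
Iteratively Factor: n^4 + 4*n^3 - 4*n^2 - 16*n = (n + 2)*(n^3 + 2*n^2 - 8*n) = (n + 2)*(n + 4)*(n^2 - 2*n) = n*(n + 2)*(n + 4)*(n - 2)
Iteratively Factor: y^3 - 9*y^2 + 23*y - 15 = (y - 3)*(y^2 - 6*y + 5) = (y - 5)*(y - 3)*(y - 1)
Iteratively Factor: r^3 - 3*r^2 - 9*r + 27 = (r + 3)*(r^2 - 6*r + 9) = (r - 3)*(r + 3)*(r - 3)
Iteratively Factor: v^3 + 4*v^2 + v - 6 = (v + 3)*(v^2 + v - 2) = (v + 2)*(v + 3)*(v - 1)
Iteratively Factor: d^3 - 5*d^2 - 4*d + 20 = (d - 5)*(d^2 - 4) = (d - 5)*(d + 2)*(d - 2)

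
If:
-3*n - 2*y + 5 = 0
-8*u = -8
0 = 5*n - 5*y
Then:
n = 1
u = 1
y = 1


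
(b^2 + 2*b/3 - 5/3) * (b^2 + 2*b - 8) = b^4 + 8*b^3/3 - 25*b^2/3 - 26*b/3 + 40/3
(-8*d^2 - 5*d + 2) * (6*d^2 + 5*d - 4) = -48*d^4 - 70*d^3 + 19*d^2 + 30*d - 8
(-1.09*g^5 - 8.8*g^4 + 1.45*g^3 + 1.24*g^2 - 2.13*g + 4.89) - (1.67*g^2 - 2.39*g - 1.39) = -1.09*g^5 - 8.8*g^4 + 1.45*g^3 - 0.43*g^2 + 0.26*g + 6.28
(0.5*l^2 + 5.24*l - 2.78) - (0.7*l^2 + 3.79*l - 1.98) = -0.2*l^2 + 1.45*l - 0.8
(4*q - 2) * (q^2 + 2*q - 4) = 4*q^3 + 6*q^2 - 20*q + 8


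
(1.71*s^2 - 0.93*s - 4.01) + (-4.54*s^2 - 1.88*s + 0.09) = -2.83*s^2 - 2.81*s - 3.92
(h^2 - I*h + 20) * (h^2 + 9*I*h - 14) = h^4 + 8*I*h^3 + 15*h^2 + 194*I*h - 280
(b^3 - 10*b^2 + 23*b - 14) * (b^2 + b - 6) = b^5 - 9*b^4 + 7*b^3 + 69*b^2 - 152*b + 84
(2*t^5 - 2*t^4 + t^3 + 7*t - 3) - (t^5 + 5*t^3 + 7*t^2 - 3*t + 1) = t^5 - 2*t^4 - 4*t^3 - 7*t^2 + 10*t - 4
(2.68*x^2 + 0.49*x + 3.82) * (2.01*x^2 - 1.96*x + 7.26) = 5.3868*x^4 - 4.2679*x^3 + 26.1746*x^2 - 3.9298*x + 27.7332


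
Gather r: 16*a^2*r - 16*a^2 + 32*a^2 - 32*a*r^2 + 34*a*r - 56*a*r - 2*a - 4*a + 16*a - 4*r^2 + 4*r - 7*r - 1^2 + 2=16*a^2 + 10*a + r^2*(-32*a - 4) + r*(16*a^2 - 22*a - 3) + 1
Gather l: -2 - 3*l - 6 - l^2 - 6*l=-l^2 - 9*l - 8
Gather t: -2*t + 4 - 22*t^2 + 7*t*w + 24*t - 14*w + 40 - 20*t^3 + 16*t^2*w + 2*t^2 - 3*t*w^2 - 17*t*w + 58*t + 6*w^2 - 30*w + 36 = -20*t^3 + t^2*(16*w - 20) + t*(-3*w^2 - 10*w + 80) + 6*w^2 - 44*w + 80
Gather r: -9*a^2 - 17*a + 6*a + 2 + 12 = -9*a^2 - 11*a + 14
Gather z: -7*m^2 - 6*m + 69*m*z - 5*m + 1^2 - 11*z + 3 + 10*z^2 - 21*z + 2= -7*m^2 - 11*m + 10*z^2 + z*(69*m - 32) + 6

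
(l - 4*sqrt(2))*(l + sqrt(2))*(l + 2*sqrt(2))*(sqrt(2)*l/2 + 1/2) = sqrt(2)*l^4/2 - l^3/2 - 21*sqrt(2)*l^2/2 - 26*l - 8*sqrt(2)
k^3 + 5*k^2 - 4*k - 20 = (k - 2)*(k + 2)*(k + 5)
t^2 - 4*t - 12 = (t - 6)*(t + 2)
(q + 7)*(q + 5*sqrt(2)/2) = q^2 + 5*sqrt(2)*q/2 + 7*q + 35*sqrt(2)/2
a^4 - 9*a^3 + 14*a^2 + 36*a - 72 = (a - 6)*(a - 3)*(a - 2)*(a + 2)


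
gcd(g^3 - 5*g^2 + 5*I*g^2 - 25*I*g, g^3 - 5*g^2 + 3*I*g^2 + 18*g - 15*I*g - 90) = g - 5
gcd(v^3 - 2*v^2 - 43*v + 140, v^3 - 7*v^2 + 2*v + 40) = v^2 - 9*v + 20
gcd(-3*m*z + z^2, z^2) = z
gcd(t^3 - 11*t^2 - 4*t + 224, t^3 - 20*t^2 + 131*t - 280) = t^2 - 15*t + 56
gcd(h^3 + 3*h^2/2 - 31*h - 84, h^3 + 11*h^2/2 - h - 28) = h^2 + 15*h/2 + 14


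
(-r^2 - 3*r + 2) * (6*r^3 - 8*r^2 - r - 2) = -6*r^5 - 10*r^4 + 37*r^3 - 11*r^2 + 4*r - 4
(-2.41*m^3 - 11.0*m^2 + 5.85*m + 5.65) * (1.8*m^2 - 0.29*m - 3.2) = -4.338*m^5 - 19.1011*m^4 + 21.432*m^3 + 43.6735*m^2 - 20.3585*m - 18.08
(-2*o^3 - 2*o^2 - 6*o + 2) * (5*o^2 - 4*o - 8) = -10*o^5 - 2*o^4 - 6*o^3 + 50*o^2 + 40*o - 16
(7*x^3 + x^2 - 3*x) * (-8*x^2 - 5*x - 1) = -56*x^5 - 43*x^4 + 12*x^3 + 14*x^2 + 3*x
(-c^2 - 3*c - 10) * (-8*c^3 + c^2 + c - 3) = 8*c^5 + 23*c^4 + 76*c^3 - 10*c^2 - c + 30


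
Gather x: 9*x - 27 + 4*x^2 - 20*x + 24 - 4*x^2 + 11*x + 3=0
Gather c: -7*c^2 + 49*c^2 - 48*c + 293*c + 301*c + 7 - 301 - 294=42*c^2 + 546*c - 588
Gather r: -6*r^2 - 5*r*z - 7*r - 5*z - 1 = -6*r^2 + r*(-5*z - 7) - 5*z - 1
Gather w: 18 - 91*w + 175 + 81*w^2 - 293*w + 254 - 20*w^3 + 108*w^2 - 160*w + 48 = -20*w^3 + 189*w^2 - 544*w + 495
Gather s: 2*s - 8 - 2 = 2*s - 10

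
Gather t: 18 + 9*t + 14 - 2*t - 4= 7*t + 28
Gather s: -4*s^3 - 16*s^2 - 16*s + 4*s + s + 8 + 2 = -4*s^3 - 16*s^2 - 11*s + 10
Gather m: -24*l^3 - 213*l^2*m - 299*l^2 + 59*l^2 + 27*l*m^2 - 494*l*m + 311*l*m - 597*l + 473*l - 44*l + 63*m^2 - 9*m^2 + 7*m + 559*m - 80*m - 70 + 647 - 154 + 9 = -24*l^3 - 240*l^2 - 168*l + m^2*(27*l + 54) + m*(-213*l^2 - 183*l + 486) + 432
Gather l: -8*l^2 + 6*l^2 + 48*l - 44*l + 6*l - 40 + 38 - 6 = -2*l^2 + 10*l - 8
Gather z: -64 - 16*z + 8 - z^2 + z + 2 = -z^2 - 15*z - 54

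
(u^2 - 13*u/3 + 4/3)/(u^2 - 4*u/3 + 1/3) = (u - 4)/(u - 1)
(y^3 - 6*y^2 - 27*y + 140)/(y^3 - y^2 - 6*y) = (-y^3 + 6*y^2 + 27*y - 140)/(y*(-y^2 + y + 6))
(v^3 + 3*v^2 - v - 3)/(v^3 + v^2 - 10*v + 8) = (v^2 + 4*v + 3)/(v^2 + 2*v - 8)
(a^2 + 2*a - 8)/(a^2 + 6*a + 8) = (a - 2)/(a + 2)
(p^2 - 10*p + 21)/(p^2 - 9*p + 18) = (p - 7)/(p - 6)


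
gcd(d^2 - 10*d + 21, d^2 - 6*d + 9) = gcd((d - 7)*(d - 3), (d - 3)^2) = d - 3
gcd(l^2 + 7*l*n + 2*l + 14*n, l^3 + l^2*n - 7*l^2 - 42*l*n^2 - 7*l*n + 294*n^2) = l + 7*n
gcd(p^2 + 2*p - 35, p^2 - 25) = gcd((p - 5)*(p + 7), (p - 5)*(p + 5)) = p - 5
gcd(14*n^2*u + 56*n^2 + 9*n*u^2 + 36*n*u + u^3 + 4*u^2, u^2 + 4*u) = u + 4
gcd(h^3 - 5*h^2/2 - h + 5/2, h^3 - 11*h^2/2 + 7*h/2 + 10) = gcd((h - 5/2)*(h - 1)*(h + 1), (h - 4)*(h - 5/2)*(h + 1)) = h^2 - 3*h/2 - 5/2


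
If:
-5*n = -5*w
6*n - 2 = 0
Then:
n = 1/3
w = 1/3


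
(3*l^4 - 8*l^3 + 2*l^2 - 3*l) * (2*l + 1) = 6*l^5 - 13*l^4 - 4*l^3 - 4*l^2 - 3*l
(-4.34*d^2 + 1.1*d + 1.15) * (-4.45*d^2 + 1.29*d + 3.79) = 19.313*d^4 - 10.4936*d^3 - 20.1471*d^2 + 5.6525*d + 4.3585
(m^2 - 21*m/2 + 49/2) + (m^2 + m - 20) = 2*m^2 - 19*m/2 + 9/2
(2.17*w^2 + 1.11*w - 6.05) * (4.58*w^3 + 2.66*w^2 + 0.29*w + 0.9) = 9.9386*w^5 + 10.856*w^4 - 24.1271*w^3 - 13.8181*w^2 - 0.7555*w - 5.445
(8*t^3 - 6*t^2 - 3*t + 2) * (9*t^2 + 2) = 72*t^5 - 54*t^4 - 11*t^3 + 6*t^2 - 6*t + 4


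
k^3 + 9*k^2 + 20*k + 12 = (k + 1)*(k + 2)*(k + 6)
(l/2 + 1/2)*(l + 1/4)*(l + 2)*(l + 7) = l^4/2 + 41*l^3/8 + 51*l^2/4 + 79*l/8 + 7/4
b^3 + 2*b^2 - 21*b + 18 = (b - 3)*(b - 1)*(b + 6)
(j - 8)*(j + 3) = j^2 - 5*j - 24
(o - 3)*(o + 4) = o^2 + o - 12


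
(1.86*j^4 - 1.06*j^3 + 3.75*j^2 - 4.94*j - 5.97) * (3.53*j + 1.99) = 6.5658*j^5 - 0.0404*j^4 + 11.1281*j^3 - 9.9757*j^2 - 30.9047*j - 11.8803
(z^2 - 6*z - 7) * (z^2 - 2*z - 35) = z^4 - 8*z^3 - 30*z^2 + 224*z + 245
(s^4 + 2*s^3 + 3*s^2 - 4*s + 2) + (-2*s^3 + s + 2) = s^4 + 3*s^2 - 3*s + 4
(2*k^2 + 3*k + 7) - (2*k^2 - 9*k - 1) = 12*k + 8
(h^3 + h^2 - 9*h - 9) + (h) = h^3 + h^2 - 8*h - 9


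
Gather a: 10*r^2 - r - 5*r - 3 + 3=10*r^2 - 6*r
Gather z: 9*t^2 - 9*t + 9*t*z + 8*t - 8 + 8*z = 9*t^2 - t + z*(9*t + 8) - 8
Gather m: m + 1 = m + 1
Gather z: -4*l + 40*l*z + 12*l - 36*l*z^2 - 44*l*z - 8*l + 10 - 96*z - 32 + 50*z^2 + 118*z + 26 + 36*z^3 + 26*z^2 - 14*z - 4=36*z^3 + z^2*(76 - 36*l) + z*(8 - 4*l)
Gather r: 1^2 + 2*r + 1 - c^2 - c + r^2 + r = -c^2 - c + r^2 + 3*r + 2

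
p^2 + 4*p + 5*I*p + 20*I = (p + 4)*(p + 5*I)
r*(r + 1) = r^2 + r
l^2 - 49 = (l - 7)*(l + 7)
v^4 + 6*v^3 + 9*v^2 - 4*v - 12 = (v - 1)*(v + 2)^2*(v + 3)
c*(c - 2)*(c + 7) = c^3 + 5*c^2 - 14*c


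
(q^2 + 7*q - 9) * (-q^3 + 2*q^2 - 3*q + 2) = -q^5 - 5*q^4 + 20*q^3 - 37*q^2 + 41*q - 18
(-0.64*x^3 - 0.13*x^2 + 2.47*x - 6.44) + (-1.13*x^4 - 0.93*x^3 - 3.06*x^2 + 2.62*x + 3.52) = -1.13*x^4 - 1.57*x^3 - 3.19*x^2 + 5.09*x - 2.92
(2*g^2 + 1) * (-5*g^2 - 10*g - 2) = -10*g^4 - 20*g^3 - 9*g^2 - 10*g - 2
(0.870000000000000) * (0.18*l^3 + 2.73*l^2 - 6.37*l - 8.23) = 0.1566*l^3 + 2.3751*l^2 - 5.5419*l - 7.1601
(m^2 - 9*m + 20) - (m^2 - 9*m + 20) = 0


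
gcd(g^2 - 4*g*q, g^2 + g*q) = g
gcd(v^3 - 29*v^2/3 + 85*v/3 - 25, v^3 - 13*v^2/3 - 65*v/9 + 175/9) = v^2 - 20*v/3 + 25/3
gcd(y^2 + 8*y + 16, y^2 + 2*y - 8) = y + 4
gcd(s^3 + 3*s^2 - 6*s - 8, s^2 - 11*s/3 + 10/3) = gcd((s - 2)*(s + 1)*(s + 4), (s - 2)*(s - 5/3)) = s - 2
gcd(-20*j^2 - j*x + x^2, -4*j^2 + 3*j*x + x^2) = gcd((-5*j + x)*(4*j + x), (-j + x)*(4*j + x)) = 4*j + x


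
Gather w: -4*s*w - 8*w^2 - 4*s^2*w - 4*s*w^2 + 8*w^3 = 8*w^3 + w^2*(-4*s - 8) + w*(-4*s^2 - 4*s)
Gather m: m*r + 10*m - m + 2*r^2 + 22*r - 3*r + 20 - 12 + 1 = m*(r + 9) + 2*r^2 + 19*r + 9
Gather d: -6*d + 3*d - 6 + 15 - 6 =3 - 3*d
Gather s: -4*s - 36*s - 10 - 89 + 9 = -40*s - 90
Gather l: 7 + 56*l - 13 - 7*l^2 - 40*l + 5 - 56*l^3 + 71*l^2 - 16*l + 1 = -56*l^3 + 64*l^2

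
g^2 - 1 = (g - 1)*(g + 1)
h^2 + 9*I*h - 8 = (h + I)*(h + 8*I)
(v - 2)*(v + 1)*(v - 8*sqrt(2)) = v^3 - 8*sqrt(2)*v^2 - v^2 - 2*v + 8*sqrt(2)*v + 16*sqrt(2)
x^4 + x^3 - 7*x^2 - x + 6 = (x - 2)*(x - 1)*(x + 1)*(x + 3)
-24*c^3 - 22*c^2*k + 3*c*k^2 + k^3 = (-4*c + k)*(c + k)*(6*c + k)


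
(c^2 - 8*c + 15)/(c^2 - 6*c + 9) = (c - 5)/(c - 3)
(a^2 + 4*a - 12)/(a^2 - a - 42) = (a - 2)/(a - 7)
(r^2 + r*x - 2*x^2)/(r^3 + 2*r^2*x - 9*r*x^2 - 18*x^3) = (-r + x)/(-r^2 + 9*x^2)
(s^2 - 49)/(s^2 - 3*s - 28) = (s + 7)/(s + 4)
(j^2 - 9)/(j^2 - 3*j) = (j + 3)/j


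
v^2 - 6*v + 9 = (v - 3)^2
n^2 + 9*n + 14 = (n + 2)*(n + 7)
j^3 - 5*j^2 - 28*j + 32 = (j - 8)*(j - 1)*(j + 4)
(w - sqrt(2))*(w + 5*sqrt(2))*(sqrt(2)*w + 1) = sqrt(2)*w^3 + 9*w^2 - 6*sqrt(2)*w - 10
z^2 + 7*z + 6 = (z + 1)*(z + 6)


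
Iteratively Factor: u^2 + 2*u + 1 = (u + 1)*(u + 1)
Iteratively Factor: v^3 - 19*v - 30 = (v + 3)*(v^2 - 3*v - 10) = (v + 2)*(v + 3)*(v - 5)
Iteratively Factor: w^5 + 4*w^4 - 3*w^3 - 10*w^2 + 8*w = (w)*(w^4 + 4*w^3 - 3*w^2 - 10*w + 8) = w*(w - 1)*(w^3 + 5*w^2 + 2*w - 8) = w*(w - 1)^2*(w^2 + 6*w + 8) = w*(w - 1)^2*(w + 4)*(w + 2)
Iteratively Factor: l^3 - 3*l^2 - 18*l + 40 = (l - 2)*(l^2 - l - 20) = (l - 2)*(l + 4)*(l - 5)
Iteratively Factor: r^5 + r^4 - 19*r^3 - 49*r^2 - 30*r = (r + 1)*(r^4 - 19*r^2 - 30*r) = (r + 1)*(r + 3)*(r^3 - 3*r^2 - 10*r) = (r + 1)*(r + 2)*(r + 3)*(r^2 - 5*r) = r*(r + 1)*(r + 2)*(r + 3)*(r - 5)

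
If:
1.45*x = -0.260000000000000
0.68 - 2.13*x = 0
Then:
No Solution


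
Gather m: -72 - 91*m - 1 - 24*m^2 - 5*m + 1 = -24*m^2 - 96*m - 72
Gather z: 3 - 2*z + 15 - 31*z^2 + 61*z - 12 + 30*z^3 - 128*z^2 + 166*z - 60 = 30*z^3 - 159*z^2 + 225*z - 54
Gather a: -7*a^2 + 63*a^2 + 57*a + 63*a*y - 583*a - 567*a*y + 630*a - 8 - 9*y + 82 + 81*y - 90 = 56*a^2 + a*(104 - 504*y) + 72*y - 16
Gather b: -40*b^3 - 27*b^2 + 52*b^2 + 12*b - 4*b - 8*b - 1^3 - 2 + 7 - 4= -40*b^3 + 25*b^2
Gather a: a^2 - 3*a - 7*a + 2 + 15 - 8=a^2 - 10*a + 9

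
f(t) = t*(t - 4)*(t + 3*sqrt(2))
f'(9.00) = 230.40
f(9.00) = 595.92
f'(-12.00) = 409.21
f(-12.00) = -1489.41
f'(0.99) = -13.55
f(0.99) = -15.59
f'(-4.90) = 52.68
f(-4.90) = -28.67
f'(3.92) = 31.03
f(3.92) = -2.56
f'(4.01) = 33.22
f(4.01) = 0.33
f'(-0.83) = -15.31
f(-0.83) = 13.68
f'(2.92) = 10.03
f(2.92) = -22.59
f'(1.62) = -8.31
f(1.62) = -22.60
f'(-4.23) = 34.66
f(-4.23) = 0.44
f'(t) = t*(t - 4) + t*(t + 3*sqrt(2)) + (t - 4)*(t + 3*sqrt(2))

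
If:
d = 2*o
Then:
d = 2*o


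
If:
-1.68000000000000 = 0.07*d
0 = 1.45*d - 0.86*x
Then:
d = -24.00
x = -40.47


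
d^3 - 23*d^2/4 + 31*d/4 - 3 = (d - 4)*(d - 1)*(d - 3/4)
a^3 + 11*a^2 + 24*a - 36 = (a - 1)*(a + 6)^2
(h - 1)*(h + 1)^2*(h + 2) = h^4 + 3*h^3 + h^2 - 3*h - 2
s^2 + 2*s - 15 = (s - 3)*(s + 5)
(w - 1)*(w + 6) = w^2 + 5*w - 6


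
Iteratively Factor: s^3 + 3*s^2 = (s)*(s^2 + 3*s) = s*(s + 3)*(s)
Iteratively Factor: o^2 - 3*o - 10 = (o - 5)*(o + 2)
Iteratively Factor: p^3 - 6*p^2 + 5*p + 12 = (p - 3)*(p^2 - 3*p - 4) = (p - 4)*(p - 3)*(p + 1)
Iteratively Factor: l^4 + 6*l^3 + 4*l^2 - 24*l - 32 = (l + 2)*(l^3 + 4*l^2 - 4*l - 16) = (l + 2)*(l + 4)*(l^2 - 4) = (l + 2)^2*(l + 4)*(l - 2)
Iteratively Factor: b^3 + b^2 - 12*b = (b)*(b^2 + b - 12) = b*(b - 3)*(b + 4)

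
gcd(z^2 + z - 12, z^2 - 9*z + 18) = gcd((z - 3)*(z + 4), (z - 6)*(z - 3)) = z - 3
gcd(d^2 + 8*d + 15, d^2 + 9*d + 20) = d + 5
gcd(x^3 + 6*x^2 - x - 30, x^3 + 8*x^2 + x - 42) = x^2 + x - 6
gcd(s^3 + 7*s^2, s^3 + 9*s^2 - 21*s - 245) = s + 7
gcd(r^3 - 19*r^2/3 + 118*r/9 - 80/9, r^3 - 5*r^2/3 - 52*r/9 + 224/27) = r - 8/3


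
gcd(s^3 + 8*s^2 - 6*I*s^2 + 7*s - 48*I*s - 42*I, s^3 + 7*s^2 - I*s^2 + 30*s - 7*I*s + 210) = s^2 + s*(7 - 6*I) - 42*I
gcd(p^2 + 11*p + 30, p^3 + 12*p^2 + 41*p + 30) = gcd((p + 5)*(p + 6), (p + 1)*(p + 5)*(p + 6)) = p^2 + 11*p + 30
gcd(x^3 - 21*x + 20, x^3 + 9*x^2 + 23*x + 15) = x + 5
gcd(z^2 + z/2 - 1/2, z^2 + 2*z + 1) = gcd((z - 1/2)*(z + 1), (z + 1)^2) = z + 1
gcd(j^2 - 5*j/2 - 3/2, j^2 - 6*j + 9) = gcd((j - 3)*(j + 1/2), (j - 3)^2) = j - 3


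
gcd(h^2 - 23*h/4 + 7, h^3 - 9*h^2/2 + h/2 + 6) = h - 4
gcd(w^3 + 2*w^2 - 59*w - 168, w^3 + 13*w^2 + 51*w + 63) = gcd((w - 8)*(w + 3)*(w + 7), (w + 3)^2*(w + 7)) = w^2 + 10*w + 21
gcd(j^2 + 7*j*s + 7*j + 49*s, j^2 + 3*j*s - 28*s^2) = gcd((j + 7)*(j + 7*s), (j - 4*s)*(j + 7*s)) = j + 7*s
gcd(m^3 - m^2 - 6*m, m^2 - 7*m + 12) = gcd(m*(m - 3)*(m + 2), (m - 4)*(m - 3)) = m - 3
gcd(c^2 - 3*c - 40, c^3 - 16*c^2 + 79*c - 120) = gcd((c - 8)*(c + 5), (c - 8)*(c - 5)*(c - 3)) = c - 8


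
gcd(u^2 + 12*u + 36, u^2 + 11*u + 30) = u + 6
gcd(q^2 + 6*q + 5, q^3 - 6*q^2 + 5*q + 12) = q + 1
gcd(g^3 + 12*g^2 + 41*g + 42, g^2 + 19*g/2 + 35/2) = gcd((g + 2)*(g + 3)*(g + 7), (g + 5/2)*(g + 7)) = g + 7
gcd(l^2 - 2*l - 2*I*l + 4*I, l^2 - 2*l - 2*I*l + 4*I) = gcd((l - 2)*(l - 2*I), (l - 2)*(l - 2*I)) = l^2 + l*(-2 - 2*I) + 4*I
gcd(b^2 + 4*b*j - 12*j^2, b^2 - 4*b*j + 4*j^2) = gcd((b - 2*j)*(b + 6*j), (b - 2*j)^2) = b - 2*j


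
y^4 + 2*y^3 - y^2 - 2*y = y*(y - 1)*(y + 1)*(y + 2)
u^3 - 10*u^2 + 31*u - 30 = (u - 5)*(u - 3)*(u - 2)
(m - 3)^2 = m^2 - 6*m + 9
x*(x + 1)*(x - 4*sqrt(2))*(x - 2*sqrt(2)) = x^4 - 6*sqrt(2)*x^3 + x^3 - 6*sqrt(2)*x^2 + 16*x^2 + 16*x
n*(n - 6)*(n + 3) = n^3 - 3*n^2 - 18*n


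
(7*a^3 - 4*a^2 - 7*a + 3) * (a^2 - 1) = 7*a^5 - 4*a^4 - 14*a^3 + 7*a^2 + 7*a - 3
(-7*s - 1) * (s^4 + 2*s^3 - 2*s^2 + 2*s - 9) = -7*s^5 - 15*s^4 + 12*s^3 - 12*s^2 + 61*s + 9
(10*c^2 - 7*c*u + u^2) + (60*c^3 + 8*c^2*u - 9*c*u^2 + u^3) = 60*c^3 + 8*c^2*u + 10*c^2 - 9*c*u^2 - 7*c*u + u^3 + u^2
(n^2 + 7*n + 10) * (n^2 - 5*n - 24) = n^4 + 2*n^3 - 49*n^2 - 218*n - 240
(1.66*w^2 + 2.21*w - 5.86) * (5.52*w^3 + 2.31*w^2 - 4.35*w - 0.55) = 9.1632*w^5 + 16.0338*w^4 - 34.4631*w^3 - 24.0631*w^2 + 24.2755*w + 3.223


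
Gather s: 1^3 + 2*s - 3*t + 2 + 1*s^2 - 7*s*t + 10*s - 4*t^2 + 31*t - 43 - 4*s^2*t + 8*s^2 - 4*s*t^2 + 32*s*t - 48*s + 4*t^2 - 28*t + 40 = s^2*(9 - 4*t) + s*(-4*t^2 + 25*t - 36)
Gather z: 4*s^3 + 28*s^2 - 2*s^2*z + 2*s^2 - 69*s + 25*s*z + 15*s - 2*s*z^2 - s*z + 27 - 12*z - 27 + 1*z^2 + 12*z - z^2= 4*s^3 + 30*s^2 - 2*s*z^2 - 54*s + z*(-2*s^2 + 24*s)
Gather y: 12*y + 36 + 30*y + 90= 42*y + 126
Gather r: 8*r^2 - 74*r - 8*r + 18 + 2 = 8*r^2 - 82*r + 20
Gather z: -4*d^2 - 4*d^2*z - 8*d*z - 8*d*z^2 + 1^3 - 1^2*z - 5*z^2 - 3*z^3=-4*d^2 - 3*z^3 + z^2*(-8*d - 5) + z*(-4*d^2 - 8*d - 1) + 1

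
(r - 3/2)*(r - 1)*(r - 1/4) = r^3 - 11*r^2/4 + 17*r/8 - 3/8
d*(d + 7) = d^2 + 7*d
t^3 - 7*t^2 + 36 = (t - 6)*(t - 3)*(t + 2)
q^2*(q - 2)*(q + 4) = q^4 + 2*q^3 - 8*q^2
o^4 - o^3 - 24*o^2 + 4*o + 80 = (o - 5)*(o - 2)*(o + 2)*(o + 4)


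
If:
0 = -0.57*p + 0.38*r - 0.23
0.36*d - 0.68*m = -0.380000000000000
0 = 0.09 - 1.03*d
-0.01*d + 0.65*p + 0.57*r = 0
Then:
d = 0.09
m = 0.61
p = -0.23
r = 0.26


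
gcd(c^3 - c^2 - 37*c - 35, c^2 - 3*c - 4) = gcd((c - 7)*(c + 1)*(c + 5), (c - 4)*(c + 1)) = c + 1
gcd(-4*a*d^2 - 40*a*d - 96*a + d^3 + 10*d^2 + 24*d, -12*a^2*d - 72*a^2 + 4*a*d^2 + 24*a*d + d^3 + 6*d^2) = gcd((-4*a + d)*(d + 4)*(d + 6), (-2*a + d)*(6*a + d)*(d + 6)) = d + 6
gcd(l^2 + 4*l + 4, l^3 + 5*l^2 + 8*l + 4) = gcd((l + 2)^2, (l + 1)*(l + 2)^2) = l^2 + 4*l + 4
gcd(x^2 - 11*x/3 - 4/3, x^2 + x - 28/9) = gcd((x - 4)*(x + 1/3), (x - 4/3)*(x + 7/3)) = 1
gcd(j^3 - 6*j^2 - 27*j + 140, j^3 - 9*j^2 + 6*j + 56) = j^2 - 11*j + 28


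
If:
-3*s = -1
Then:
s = 1/3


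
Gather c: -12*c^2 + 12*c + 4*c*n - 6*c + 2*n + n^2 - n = -12*c^2 + c*(4*n + 6) + n^2 + n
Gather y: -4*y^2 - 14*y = -4*y^2 - 14*y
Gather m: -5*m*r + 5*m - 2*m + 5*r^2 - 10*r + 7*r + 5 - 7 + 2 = m*(3 - 5*r) + 5*r^2 - 3*r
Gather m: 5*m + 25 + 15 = 5*m + 40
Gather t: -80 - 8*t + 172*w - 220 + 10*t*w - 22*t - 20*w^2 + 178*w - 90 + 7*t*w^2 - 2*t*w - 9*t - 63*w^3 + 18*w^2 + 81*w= t*(7*w^2 + 8*w - 39) - 63*w^3 - 2*w^2 + 431*w - 390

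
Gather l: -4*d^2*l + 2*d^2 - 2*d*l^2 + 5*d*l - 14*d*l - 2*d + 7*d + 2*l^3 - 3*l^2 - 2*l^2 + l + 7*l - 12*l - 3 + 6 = 2*d^2 + 5*d + 2*l^3 + l^2*(-2*d - 5) + l*(-4*d^2 - 9*d - 4) + 3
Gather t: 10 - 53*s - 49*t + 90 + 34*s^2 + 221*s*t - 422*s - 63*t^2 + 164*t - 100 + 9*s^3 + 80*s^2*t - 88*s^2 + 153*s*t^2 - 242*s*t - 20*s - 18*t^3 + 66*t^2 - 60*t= 9*s^3 - 54*s^2 - 495*s - 18*t^3 + t^2*(153*s + 3) + t*(80*s^2 - 21*s + 55)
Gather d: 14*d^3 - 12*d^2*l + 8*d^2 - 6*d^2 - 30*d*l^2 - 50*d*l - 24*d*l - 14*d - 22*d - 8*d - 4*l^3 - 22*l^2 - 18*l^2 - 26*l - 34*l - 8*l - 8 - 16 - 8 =14*d^3 + d^2*(2 - 12*l) + d*(-30*l^2 - 74*l - 44) - 4*l^3 - 40*l^2 - 68*l - 32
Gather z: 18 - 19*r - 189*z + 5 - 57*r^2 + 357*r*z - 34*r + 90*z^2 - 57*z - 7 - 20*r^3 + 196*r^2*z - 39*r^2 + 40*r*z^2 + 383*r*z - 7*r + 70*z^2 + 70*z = -20*r^3 - 96*r^2 - 60*r + z^2*(40*r + 160) + z*(196*r^2 + 740*r - 176) + 16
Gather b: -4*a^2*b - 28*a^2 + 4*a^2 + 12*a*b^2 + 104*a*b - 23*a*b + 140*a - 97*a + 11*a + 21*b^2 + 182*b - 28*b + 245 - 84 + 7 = -24*a^2 + 54*a + b^2*(12*a + 21) + b*(-4*a^2 + 81*a + 154) + 168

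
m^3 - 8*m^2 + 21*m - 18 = (m - 3)^2*(m - 2)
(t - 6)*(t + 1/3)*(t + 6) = t^3 + t^2/3 - 36*t - 12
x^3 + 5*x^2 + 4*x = x*(x + 1)*(x + 4)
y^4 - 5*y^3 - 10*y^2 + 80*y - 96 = (y - 4)*(y - 3)*(y - 2)*(y + 4)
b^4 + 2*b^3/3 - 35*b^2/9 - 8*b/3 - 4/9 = (b - 2)*(b + 1/3)^2*(b + 2)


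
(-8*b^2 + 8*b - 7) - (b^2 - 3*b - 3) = -9*b^2 + 11*b - 4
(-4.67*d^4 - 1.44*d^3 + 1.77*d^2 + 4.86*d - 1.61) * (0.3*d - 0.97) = -1.401*d^5 + 4.0979*d^4 + 1.9278*d^3 - 0.2589*d^2 - 5.1972*d + 1.5617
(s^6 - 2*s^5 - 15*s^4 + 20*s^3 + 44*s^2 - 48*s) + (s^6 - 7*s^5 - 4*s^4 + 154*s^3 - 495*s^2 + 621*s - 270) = 2*s^6 - 9*s^5 - 19*s^4 + 174*s^3 - 451*s^2 + 573*s - 270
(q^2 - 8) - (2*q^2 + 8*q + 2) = -q^2 - 8*q - 10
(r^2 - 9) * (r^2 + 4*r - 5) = r^4 + 4*r^3 - 14*r^2 - 36*r + 45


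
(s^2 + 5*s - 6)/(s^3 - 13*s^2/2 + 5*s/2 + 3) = 2*(s + 6)/(2*s^2 - 11*s - 6)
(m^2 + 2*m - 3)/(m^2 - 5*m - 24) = (m - 1)/(m - 8)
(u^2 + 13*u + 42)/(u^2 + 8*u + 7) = (u + 6)/(u + 1)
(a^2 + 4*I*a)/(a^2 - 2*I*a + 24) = a/(a - 6*I)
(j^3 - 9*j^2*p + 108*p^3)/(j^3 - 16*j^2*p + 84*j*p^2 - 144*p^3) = (-j - 3*p)/(-j + 4*p)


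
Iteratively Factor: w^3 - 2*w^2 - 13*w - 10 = (w - 5)*(w^2 + 3*w + 2) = (w - 5)*(w + 2)*(w + 1)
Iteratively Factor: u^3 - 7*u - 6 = (u + 1)*(u^2 - u - 6) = (u + 1)*(u + 2)*(u - 3)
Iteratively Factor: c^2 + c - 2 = (c - 1)*(c + 2)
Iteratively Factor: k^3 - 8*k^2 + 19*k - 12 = (k - 3)*(k^2 - 5*k + 4) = (k - 3)*(k - 1)*(k - 4)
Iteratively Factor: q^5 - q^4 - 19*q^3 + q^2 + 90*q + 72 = (q + 1)*(q^4 - 2*q^3 - 17*q^2 + 18*q + 72) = (q - 4)*(q + 1)*(q^3 + 2*q^2 - 9*q - 18) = (q - 4)*(q + 1)*(q + 3)*(q^2 - q - 6) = (q - 4)*(q - 3)*(q + 1)*(q + 3)*(q + 2)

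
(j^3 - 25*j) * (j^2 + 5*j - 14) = j^5 + 5*j^4 - 39*j^3 - 125*j^2 + 350*j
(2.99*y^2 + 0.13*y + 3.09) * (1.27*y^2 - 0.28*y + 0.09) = 3.7973*y^4 - 0.6721*y^3 + 4.157*y^2 - 0.8535*y + 0.2781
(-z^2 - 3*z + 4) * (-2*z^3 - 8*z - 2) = 2*z^5 + 6*z^4 + 26*z^2 - 26*z - 8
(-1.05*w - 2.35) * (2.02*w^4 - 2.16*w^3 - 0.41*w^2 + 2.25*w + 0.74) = -2.121*w^5 - 2.479*w^4 + 5.5065*w^3 - 1.399*w^2 - 6.0645*w - 1.739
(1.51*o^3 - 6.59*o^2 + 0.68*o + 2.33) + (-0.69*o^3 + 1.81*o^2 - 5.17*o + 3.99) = 0.82*o^3 - 4.78*o^2 - 4.49*o + 6.32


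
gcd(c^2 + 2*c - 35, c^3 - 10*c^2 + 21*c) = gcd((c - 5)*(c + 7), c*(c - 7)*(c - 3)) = 1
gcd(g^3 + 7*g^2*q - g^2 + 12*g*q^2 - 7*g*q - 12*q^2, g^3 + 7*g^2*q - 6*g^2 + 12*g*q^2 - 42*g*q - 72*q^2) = g^2 + 7*g*q + 12*q^2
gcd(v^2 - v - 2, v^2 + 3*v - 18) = 1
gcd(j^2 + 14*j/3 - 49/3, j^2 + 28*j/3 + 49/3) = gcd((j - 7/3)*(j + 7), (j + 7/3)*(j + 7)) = j + 7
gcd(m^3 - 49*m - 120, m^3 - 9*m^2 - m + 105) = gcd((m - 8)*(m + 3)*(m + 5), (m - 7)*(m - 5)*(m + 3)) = m + 3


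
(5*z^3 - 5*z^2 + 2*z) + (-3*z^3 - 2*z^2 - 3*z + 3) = 2*z^3 - 7*z^2 - z + 3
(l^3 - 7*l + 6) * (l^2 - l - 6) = l^5 - l^4 - 13*l^3 + 13*l^2 + 36*l - 36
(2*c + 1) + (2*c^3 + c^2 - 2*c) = 2*c^3 + c^2 + 1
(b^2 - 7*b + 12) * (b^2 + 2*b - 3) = b^4 - 5*b^3 - 5*b^2 + 45*b - 36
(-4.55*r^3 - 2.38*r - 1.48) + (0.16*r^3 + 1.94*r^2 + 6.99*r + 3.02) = -4.39*r^3 + 1.94*r^2 + 4.61*r + 1.54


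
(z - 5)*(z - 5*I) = z^2 - 5*z - 5*I*z + 25*I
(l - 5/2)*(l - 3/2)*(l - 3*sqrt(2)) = l^3 - 3*sqrt(2)*l^2 - 4*l^2 + 15*l/4 + 12*sqrt(2)*l - 45*sqrt(2)/4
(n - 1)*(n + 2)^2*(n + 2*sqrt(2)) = n^4 + 2*sqrt(2)*n^3 + 3*n^3 + 6*sqrt(2)*n^2 - 4*n - 8*sqrt(2)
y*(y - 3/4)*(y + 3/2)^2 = y^4 + 9*y^3/4 - 27*y/16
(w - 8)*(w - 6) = w^2 - 14*w + 48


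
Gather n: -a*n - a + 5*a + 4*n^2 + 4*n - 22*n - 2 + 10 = 4*a + 4*n^2 + n*(-a - 18) + 8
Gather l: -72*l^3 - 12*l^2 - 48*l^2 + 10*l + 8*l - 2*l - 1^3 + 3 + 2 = -72*l^3 - 60*l^2 + 16*l + 4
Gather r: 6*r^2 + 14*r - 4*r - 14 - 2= 6*r^2 + 10*r - 16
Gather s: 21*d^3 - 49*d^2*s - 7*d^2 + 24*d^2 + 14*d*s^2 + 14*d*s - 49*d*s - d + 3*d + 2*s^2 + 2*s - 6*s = 21*d^3 + 17*d^2 + 2*d + s^2*(14*d + 2) + s*(-49*d^2 - 35*d - 4)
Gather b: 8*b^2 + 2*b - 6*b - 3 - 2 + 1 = 8*b^2 - 4*b - 4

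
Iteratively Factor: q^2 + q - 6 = (q - 2)*(q + 3)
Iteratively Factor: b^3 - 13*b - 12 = (b + 1)*(b^2 - b - 12) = (b + 1)*(b + 3)*(b - 4)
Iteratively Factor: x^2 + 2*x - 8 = (x - 2)*(x + 4)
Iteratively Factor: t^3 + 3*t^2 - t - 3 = (t + 3)*(t^2 - 1) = (t - 1)*(t + 3)*(t + 1)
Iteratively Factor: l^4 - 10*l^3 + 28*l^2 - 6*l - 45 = (l + 1)*(l^3 - 11*l^2 + 39*l - 45) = (l - 5)*(l + 1)*(l^2 - 6*l + 9) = (l - 5)*(l - 3)*(l + 1)*(l - 3)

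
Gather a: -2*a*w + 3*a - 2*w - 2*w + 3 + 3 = a*(3 - 2*w) - 4*w + 6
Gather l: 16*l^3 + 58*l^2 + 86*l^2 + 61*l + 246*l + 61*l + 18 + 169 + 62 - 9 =16*l^3 + 144*l^2 + 368*l + 240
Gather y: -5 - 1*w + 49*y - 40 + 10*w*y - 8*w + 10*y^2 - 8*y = -9*w + 10*y^2 + y*(10*w + 41) - 45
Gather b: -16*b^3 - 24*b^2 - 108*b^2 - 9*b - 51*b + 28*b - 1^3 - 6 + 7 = -16*b^3 - 132*b^2 - 32*b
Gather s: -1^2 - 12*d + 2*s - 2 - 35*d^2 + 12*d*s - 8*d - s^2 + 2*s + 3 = -35*d^2 - 20*d - s^2 + s*(12*d + 4)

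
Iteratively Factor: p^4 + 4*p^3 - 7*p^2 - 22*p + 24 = (p - 1)*(p^3 + 5*p^2 - 2*p - 24) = (p - 2)*(p - 1)*(p^2 + 7*p + 12) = (p - 2)*(p - 1)*(p + 4)*(p + 3)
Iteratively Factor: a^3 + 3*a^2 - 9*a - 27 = (a + 3)*(a^2 - 9) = (a + 3)^2*(a - 3)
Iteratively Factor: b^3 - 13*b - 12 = (b - 4)*(b^2 + 4*b + 3) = (b - 4)*(b + 3)*(b + 1)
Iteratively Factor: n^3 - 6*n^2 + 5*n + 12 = (n - 4)*(n^2 - 2*n - 3) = (n - 4)*(n - 3)*(n + 1)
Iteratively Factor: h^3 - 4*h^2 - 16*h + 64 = (h - 4)*(h^2 - 16) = (h - 4)*(h + 4)*(h - 4)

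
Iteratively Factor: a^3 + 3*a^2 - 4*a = (a + 4)*(a^2 - a) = (a - 1)*(a + 4)*(a)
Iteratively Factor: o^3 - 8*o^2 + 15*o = (o - 3)*(o^2 - 5*o) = (o - 5)*(o - 3)*(o)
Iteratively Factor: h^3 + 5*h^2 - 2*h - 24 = (h + 4)*(h^2 + h - 6) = (h - 2)*(h + 4)*(h + 3)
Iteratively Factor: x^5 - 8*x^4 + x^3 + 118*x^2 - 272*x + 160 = (x - 2)*(x^4 - 6*x^3 - 11*x^2 + 96*x - 80) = (x - 2)*(x - 1)*(x^3 - 5*x^2 - 16*x + 80) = (x - 5)*(x - 2)*(x - 1)*(x^2 - 16) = (x - 5)*(x - 2)*(x - 1)*(x + 4)*(x - 4)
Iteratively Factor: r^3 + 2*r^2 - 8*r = (r)*(r^2 + 2*r - 8) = r*(r - 2)*(r + 4)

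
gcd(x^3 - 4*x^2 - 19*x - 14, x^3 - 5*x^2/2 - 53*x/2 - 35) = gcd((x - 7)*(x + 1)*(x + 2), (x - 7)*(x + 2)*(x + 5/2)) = x^2 - 5*x - 14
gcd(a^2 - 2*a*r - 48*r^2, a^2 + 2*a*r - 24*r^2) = a + 6*r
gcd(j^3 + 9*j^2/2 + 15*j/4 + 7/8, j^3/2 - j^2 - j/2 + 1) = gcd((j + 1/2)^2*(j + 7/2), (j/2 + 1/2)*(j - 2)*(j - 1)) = 1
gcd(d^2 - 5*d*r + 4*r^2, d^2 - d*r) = -d + r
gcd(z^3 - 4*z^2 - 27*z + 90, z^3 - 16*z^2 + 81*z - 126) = z^2 - 9*z + 18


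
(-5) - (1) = -6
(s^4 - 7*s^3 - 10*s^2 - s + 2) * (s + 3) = s^5 - 4*s^4 - 31*s^3 - 31*s^2 - s + 6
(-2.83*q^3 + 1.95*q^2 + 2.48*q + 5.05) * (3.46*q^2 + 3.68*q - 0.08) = -9.7918*q^5 - 3.6674*q^4 + 15.9832*q^3 + 26.4434*q^2 + 18.3856*q - 0.404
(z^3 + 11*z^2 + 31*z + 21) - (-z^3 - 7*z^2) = 2*z^3 + 18*z^2 + 31*z + 21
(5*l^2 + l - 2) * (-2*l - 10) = -10*l^3 - 52*l^2 - 6*l + 20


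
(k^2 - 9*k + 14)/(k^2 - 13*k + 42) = (k - 2)/(k - 6)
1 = 1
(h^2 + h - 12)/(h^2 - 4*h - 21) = (-h^2 - h + 12)/(-h^2 + 4*h + 21)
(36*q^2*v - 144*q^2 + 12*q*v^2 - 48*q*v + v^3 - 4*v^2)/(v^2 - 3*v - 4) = (36*q^2 + 12*q*v + v^2)/(v + 1)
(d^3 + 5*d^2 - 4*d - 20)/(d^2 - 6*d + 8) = (d^2 + 7*d + 10)/(d - 4)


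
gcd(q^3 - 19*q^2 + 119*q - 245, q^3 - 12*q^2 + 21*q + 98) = q^2 - 14*q + 49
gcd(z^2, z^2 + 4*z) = z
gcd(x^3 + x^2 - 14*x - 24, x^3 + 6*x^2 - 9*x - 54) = x + 3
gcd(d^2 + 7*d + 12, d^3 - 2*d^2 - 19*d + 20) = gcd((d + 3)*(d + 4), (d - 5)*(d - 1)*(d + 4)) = d + 4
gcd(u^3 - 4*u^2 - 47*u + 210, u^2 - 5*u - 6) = u - 6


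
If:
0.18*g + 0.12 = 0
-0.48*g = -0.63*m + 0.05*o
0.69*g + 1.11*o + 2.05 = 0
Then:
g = -0.67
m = -0.62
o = -1.43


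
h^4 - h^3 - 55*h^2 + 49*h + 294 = (h - 7)*(h - 3)*(h + 2)*(h + 7)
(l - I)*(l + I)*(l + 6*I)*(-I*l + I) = -I*l^4 + 6*l^3 + I*l^3 - 6*l^2 - I*l^2 + 6*l + I*l - 6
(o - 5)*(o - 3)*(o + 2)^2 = o^4 - 4*o^3 - 13*o^2 + 28*o + 60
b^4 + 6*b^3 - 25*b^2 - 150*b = b*(b - 5)*(b + 5)*(b + 6)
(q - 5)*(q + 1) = q^2 - 4*q - 5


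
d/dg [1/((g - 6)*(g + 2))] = 2*(2 - g)/(g^4 - 8*g^3 - 8*g^2 + 96*g + 144)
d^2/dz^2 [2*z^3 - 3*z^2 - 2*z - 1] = 12*z - 6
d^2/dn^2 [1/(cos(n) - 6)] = (sin(n)^2 - 6*cos(n) + 1)/(cos(n) - 6)^3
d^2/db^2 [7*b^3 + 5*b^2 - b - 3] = 42*b + 10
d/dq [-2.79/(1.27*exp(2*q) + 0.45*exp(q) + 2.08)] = (7.0866*exp(q) + 1.2555)*exp(q)/(1.27*exp(2*q) + 0.45*exp(q) + 2.08)^2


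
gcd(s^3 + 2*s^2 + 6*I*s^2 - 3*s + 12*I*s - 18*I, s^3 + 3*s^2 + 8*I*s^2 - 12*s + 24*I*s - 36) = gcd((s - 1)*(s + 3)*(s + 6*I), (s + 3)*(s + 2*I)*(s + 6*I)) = s^2 + s*(3 + 6*I) + 18*I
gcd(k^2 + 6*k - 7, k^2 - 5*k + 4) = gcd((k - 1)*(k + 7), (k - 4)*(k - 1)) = k - 1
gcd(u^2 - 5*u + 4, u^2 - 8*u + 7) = u - 1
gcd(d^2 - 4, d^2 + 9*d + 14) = d + 2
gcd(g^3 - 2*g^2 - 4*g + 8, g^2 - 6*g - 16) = g + 2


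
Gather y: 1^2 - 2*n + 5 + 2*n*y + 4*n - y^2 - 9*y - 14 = 2*n - y^2 + y*(2*n - 9) - 8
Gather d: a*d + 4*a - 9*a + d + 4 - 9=-5*a + d*(a + 1) - 5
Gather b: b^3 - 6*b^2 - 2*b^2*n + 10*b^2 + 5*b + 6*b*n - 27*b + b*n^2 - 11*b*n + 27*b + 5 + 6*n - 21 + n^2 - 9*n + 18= b^3 + b^2*(4 - 2*n) + b*(n^2 - 5*n + 5) + n^2 - 3*n + 2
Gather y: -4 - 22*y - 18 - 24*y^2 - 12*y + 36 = -24*y^2 - 34*y + 14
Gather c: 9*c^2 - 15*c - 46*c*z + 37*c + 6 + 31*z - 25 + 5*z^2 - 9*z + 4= 9*c^2 + c*(22 - 46*z) + 5*z^2 + 22*z - 15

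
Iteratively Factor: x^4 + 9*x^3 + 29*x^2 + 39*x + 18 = (x + 3)*(x^3 + 6*x^2 + 11*x + 6) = (x + 1)*(x + 3)*(x^2 + 5*x + 6) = (x + 1)*(x + 2)*(x + 3)*(x + 3)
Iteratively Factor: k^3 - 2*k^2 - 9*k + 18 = (k + 3)*(k^2 - 5*k + 6) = (k - 2)*(k + 3)*(k - 3)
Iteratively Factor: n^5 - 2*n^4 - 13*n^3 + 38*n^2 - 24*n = (n - 2)*(n^4 - 13*n^2 + 12*n) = (n - 2)*(n + 4)*(n^3 - 4*n^2 + 3*n) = (n - 3)*(n - 2)*(n + 4)*(n^2 - n) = (n - 3)*(n - 2)*(n - 1)*(n + 4)*(n)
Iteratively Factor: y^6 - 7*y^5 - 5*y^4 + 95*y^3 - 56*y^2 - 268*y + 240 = (y - 1)*(y^5 - 6*y^4 - 11*y^3 + 84*y^2 + 28*y - 240) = (y - 1)*(y + 2)*(y^4 - 8*y^3 + 5*y^2 + 74*y - 120) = (y - 1)*(y + 2)*(y + 3)*(y^3 - 11*y^2 + 38*y - 40) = (y - 5)*(y - 1)*(y + 2)*(y + 3)*(y^2 - 6*y + 8) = (y - 5)*(y - 2)*(y - 1)*(y + 2)*(y + 3)*(y - 4)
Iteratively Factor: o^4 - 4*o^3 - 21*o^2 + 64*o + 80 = (o + 1)*(o^3 - 5*o^2 - 16*o + 80) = (o - 4)*(o + 1)*(o^2 - o - 20) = (o - 4)*(o + 1)*(o + 4)*(o - 5)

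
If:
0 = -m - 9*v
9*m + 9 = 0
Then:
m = -1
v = 1/9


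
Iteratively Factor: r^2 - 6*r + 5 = (r - 5)*(r - 1)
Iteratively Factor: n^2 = (n)*(n)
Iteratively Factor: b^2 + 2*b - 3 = (b + 3)*(b - 1)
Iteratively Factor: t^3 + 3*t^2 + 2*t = (t + 2)*(t^2 + t) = t*(t + 2)*(t + 1)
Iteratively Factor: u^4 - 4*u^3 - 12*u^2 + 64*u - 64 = (u + 4)*(u^3 - 8*u^2 + 20*u - 16) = (u - 2)*(u + 4)*(u^2 - 6*u + 8) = (u - 4)*(u - 2)*(u + 4)*(u - 2)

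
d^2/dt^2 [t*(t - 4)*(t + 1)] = 6*t - 6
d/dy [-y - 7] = -1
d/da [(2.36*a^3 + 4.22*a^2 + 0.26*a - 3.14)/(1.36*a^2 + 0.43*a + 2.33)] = (3.2096*a^4 + 2.0296*a^3 + 17.9574*a^2 + 28.206*a + 1.956)/(1.8496*a^4 + 1.1696*a^3 + 6.5225*a^2 + 2.0038*a + 5.4289)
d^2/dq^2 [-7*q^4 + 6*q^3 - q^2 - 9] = -84*q^2 + 36*q - 2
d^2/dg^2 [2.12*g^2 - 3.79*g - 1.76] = 4.24000000000000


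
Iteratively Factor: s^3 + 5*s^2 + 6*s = (s)*(s^2 + 5*s + 6) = s*(s + 2)*(s + 3)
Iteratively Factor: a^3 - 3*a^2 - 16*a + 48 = (a - 4)*(a^2 + a - 12) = (a - 4)*(a + 4)*(a - 3)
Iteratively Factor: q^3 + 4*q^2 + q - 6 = (q + 2)*(q^2 + 2*q - 3) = (q - 1)*(q + 2)*(q + 3)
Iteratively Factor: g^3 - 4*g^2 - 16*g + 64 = (g + 4)*(g^2 - 8*g + 16) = (g - 4)*(g + 4)*(g - 4)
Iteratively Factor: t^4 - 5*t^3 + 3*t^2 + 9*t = (t - 3)*(t^3 - 2*t^2 - 3*t) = (t - 3)^2*(t^2 + t) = t*(t - 3)^2*(t + 1)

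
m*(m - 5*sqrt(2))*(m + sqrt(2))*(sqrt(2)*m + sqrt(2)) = sqrt(2)*m^4 - 8*m^3 + sqrt(2)*m^3 - 10*sqrt(2)*m^2 - 8*m^2 - 10*sqrt(2)*m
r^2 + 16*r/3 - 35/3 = (r - 5/3)*(r + 7)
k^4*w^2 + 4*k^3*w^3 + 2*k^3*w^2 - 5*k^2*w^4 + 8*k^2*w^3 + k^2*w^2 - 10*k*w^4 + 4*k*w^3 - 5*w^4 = (k - w)*(k + 5*w)*(k*w + w)^2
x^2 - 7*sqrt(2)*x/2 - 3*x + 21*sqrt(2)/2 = (x - 3)*(x - 7*sqrt(2)/2)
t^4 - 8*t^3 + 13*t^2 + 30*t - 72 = (t - 4)*(t - 3)^2*(t + 2)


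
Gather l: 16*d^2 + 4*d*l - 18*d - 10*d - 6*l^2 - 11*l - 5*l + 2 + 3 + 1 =16*d^2 - 28*d - 6*l^2 + l*(4*d - 16) + 6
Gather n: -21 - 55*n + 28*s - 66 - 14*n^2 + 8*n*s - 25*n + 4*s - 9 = -14*n^2 + n*(8*s - 80) + 32*s - 96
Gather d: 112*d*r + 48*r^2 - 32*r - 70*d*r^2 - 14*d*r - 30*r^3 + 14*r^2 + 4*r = d*(-70*r^2 + 98*r) - 30*r^3 + 62*r^2 - 28*r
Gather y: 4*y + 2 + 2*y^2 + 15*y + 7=2*y^2 + 19*y + 9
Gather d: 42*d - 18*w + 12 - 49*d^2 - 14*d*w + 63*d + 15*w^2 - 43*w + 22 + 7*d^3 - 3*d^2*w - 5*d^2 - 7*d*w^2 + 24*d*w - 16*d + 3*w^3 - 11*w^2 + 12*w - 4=7*d^3 + d^2*(-3*w - 54) + d*(-7*w^2 + 10*w + 89) + 3*w^3 + 4*w^2 - 49*w + 30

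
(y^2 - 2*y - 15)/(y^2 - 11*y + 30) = (y + 3)/(y - 6)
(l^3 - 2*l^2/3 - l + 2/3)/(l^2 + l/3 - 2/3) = l - 1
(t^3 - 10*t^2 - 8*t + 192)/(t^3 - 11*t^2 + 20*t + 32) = (t^2 - 2*t - 24)/(t^2 - 3*t - 4)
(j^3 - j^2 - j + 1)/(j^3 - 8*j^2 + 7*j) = (j^2 - 1)/(j*(j - 7))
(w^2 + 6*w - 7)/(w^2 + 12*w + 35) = (w - 1)/(w + 5)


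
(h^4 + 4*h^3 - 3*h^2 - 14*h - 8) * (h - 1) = h^5 + 3*h^4 - 7*h^3 - 11*h^2 + 6*h + 8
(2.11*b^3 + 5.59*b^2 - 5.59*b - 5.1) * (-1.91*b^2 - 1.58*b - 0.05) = -4.0301*b^5 - 14.0107*b^4 + 1.7392*b^3 + 18.2937*b^2 + 8.3375*b + 0.255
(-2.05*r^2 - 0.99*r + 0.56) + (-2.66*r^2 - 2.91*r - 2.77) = -4.71*r^2 - 3.9*r - 2.21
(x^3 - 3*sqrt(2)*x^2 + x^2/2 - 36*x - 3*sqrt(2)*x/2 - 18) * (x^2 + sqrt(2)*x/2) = x^5 - 5*sqrt(2)*x^4/2 + x^4/2 - 39*x^3 - 5*sqrt(2)*x^3/4 - 18*sqrt(2)*x^2 - 39*x^2/2 - 9*sqrt(2)*x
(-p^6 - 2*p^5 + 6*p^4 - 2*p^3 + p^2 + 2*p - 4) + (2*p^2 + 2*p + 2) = -p^6 - 2*p^5 + 6*p^4 - 2*p^3 + 3*p^2 + 4*p - 2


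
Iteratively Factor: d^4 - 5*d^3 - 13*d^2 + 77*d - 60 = (d + 4)*(d^3 - 9*d^2 + 23*d - 15) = (d - 3)*(d + 4)*(d^2 - 6*d + 5) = (d - 5)*(d - 3)*(d + 4)*(d - 1)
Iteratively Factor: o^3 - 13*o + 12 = (o + 4)*(o^2 - 4*o + 3) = (o - 1)*(o + 4)*(o - 3)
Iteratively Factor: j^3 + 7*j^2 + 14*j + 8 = (j + 4)*(j^2 + 3*j + 2) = (j + 1)*(j + 4)*(j + 2)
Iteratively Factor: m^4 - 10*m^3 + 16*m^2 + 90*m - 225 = (m + 3)*(m^3 - 13*m^2 + 55*m - 75) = (m - 3)*(m + 3)*(m^2 - 10*m + 25) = (m - 5)*(m - 3)*(m + 3)*(m - 5)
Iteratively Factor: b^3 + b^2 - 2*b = (b - 1)*(b^2 + 2*b) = (b - 1)*(b + 2)*(b)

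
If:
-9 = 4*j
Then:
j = -9/4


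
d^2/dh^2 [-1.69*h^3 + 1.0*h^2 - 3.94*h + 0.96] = 2.0 - 10.14*h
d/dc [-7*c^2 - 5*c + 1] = -14*c - 5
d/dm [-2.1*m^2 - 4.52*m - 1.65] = -4.2*m - 4.52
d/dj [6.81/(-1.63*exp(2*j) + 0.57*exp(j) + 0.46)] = (22.2006*exp(j) - 3.8817)*exp(j)/(-1.63*exp(2*j) + 0.57*exp(j) + 0.46)^2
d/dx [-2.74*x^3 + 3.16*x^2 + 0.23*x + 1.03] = -8.22*x^2 + 6.32*x + 0.23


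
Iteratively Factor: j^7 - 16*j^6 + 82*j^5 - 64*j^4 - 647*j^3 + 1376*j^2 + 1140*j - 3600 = (j - 3)*(j^6 - 13*j^5 + 43*j^4 + 65*j^3 - 452*j^2 + 20*j + 1200) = (j - 5)*(j - 3)*(j^5 - 8*j^4 + 3*j^3 + 80*j^2 - 52*j - 240) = (j - 5)*(j - 3)*(j + 2)*(j^4 - 10*j^3 + 23*j^2 + 34*j - 120) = (j - 5)*(j - 3)*(j + 2)^2*(j^3 - 12*j^2 + 47*j - 60) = (j - 5)*(j - 4)*(j - 3)*(j + 2)^2*(j^2 - 8*j + 15) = (j - 5)^2*(j - 4)*(j - 3)*(j + 2)^2*(j - 3)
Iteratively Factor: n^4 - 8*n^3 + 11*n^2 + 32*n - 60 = (n - 5)*(n^3 - 3*n^2 - 4*n + 12) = (n - 5)*(n - 3)*(n^2 - 4) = (n - 5)*(n - 3)*(n - 2)*(n + 2)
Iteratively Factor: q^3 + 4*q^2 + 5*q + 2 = (q + 1)*(q^2 + 3*q + 2) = (q + 1)^2*(q + 2)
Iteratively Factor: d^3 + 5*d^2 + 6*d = (d)*(d^2 + 5*d + 6) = d*(d + 3)*(d + 2)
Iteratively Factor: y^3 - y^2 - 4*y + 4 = (y - 2)*(y^2 + y - 2) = (y - 2)*(y - 1)*(y + 2)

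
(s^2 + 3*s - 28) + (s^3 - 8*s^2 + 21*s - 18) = s^3 - 7*s^2 + 24*s - 46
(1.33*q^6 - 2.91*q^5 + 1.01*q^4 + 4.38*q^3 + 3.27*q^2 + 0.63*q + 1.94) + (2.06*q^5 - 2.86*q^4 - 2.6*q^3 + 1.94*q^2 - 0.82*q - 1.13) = 1.33*q^6 - 0.85*q^5 - 1.85*q^4 + 1.78*q^3 + 5.21*q^2 - 0.19*q + 0.81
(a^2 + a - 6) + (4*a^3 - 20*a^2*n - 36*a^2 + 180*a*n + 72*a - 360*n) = 4*a^3 - 20*a^2*n - 35*a^2 + 180*a*n + 73*a - 360*n - 6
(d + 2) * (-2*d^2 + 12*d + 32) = -2*d^3 + 8*d^2 + 56*d + 64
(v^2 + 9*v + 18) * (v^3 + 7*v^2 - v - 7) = v^5 + 16*v^4 + 80*v^3 + 110*v^2 - 81*v - 126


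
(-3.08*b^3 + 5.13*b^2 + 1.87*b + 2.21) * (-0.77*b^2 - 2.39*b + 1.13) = 2.3716*b^5 + 3.4111*b^4 - 17.181*b^3 - 0.374100000000001*b^2 - 3.1688*b + 2.4973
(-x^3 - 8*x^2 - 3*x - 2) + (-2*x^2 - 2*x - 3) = -x^3 - 10*x^2 - 5*x - 5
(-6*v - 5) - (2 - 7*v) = v - 7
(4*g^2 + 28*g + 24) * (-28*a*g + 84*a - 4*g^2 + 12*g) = -112*a*g^3 - 448*a*g^2 + 1680*a*g + 2016*a - 16*g^4 - 64*g^3 + 240*g^2 + 288*g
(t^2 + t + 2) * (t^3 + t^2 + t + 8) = t^5 + 2*t^4 + 4*t^3 + 11*t^2 + 10*t + 16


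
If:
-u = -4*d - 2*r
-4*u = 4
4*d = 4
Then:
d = 1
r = -5/2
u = -1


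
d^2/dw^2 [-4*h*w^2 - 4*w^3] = -8*h - 24*w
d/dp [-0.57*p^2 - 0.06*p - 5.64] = -1.14*p - 0.06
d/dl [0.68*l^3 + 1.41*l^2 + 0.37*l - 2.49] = 2.04*l^2 + 2.82*l + 0.37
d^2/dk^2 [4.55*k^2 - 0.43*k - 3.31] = 9.10000000000000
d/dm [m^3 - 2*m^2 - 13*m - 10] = 3*m^2 - 4*m - 13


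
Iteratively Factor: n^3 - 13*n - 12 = (n + 3)*(n^2 - 3*n - 4) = (n + 1)*(n + 3)*(n - 4)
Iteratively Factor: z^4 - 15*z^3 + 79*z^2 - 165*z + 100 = (z - 5)*(z^3 - 10*z^2 + 29*z - 20) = (z - 5)^2*(z^2 - 5*z + 4) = (z - 5)^2*(z - 1)*(z - 4)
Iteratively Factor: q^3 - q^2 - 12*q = (q)*(q^2 - q - 12) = q*(q - 4)*(q + 3)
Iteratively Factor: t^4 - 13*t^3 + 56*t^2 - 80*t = (t - 4)*(t^3 - 9*t^2 + 20*t) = (t - 4)^2*(t^2 - 5*t) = (t - 5)*(t - 4)^2*(t)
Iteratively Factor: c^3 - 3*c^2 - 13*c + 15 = (c + 3)*(c^2 - 6*c + 5) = (c - 1)*(c + 3)*(c - 5)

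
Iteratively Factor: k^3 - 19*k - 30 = (k - 5)*(k^2 + 5*k + 6) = (k - 5)*(k + 3)*(k + 2)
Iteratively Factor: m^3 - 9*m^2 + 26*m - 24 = (m - 4)*(m^2 - 5*m + 6) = (m - 4)*(m - 3)*(m - 2)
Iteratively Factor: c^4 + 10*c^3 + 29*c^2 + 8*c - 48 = (c - 1)*(c^3 + 11*c^2 + 40*c + 48) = (c - 1)*(c + 4)*(c^2 + 7*c + 12) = (c - 1)*(c + 4)^2*(c + 3)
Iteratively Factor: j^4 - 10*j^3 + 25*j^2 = (j - 5)*(j^3 - 5*j^2) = j*(j - 5)*(j^2 - 5*j) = j*(j - 5)^2*(j)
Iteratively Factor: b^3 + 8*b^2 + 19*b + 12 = (b + 3)*(b^2 + 5*b + 4) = (b + 1)*(b + 3)*(b + 4)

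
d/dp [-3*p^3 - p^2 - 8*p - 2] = -9*p^2 - 2*p - 8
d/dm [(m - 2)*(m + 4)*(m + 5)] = 3*m^2 + 14*m + 2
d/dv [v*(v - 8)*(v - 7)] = 3*v^2 - 30*v + 56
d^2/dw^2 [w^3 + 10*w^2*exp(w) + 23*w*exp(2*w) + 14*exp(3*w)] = 10*w^2*exp(w) + 92*w*exp(2*w) + 40*w*exp(w) + 6*w + 126*exp(3*w) + 92*exp(2*w) + 20*exp(w)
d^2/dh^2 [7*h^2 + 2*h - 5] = 14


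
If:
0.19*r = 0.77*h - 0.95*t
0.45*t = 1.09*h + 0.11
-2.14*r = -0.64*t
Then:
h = -0.15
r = -0.03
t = -0.11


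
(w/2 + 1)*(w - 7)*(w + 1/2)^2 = w^4/2 - 2*w^3 - 75*w^2/8 - 61*w/8 - 7/4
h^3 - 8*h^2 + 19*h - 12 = (h - 4)*(h - 3)*(h - 1)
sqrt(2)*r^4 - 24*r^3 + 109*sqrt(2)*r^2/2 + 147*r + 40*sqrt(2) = (r - 8*sqrt(2))*(r - 5*sqrt(2))*(r + sqrt(2)/2)*(sqrt(2)*r + 1)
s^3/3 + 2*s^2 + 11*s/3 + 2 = (s/3 + 1)*(s + 1)*(s + 2)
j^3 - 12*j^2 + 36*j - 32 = (j - 8)*(j - 2)^2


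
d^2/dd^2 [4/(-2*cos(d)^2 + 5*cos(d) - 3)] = 4*(-16*sin(d)^4 + 9*sin(d)^2 - 105*cos(d)/2 + 15*cos(3*d)/2 + 45)/(2*sin(d)^2 + 5*cos(d) - 5)^3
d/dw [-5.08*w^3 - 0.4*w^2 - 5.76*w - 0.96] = -15.24*w^2 - 0.8*w - 5.76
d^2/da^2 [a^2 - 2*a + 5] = 2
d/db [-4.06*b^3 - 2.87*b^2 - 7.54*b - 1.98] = -12.18*b^2 - 5.74*b - 7.54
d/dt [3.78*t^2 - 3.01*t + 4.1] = 7.56*t - 3.01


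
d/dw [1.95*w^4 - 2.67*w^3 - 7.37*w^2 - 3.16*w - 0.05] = 7.8*w^3 - 8.01*w^2 - 14.74*w - 3.16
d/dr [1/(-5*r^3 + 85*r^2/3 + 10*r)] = 3*(9*r^2 - 34*r - 6)/(5*r^2*(-3*r^2 + 17*r + 6)^2)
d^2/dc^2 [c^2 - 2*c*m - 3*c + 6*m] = 2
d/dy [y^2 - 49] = 2*y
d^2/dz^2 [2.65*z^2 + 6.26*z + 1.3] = 5.30000000000000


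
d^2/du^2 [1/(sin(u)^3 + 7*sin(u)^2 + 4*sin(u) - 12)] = -(9*sin(u)^5 + 86*sin(u)^4 + 278*sin(u)^3 + 358*sin(u)^2 + 392*sin(u) + 200)/((sin(u) - 1)^2*(sin(u) + 2)^3*(sin(u) + 6)^3)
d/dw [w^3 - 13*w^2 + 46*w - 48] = 3*w^2 - 26*w + 46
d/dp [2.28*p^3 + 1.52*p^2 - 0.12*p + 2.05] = 6.84*p^2 + 3.04*p - 0.12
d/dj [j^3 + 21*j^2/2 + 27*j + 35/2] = 3*j^2 + 21*j + 27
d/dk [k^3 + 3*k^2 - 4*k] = 3*k^2 + 6*k - 4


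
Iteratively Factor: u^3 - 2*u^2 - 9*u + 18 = (u - 2)*(u^2 - 9) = (u - 2)*(u + 3)*(u - 3)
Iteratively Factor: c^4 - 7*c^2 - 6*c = (c + 1)*(c^3 - c^2 - 6*c) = (c - 3)*(c + 1)*(c^2 + 2*c) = (c - 3)*(c + 1)*(c + 2)*(c)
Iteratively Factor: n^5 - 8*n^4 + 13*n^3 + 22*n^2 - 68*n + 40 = (n - 2)*(n^4 - 6*n^3 + n^2 + 24*n - 20) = (n - 5)*(n - 2)*(n^3 - n^2 - 4*n + 4) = (n - 5)*(n - 2)^2*(n^2 + n - 2) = (n - 5)*(n - 2)^2*(n - 1)*(n + 2)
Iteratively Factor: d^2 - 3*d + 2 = (d - 1)*(d - 2)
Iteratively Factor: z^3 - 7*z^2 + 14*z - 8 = (z - 1)*(z^2 - 6*z + 8) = (z - 4)*(z - 1)*(z - 2)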